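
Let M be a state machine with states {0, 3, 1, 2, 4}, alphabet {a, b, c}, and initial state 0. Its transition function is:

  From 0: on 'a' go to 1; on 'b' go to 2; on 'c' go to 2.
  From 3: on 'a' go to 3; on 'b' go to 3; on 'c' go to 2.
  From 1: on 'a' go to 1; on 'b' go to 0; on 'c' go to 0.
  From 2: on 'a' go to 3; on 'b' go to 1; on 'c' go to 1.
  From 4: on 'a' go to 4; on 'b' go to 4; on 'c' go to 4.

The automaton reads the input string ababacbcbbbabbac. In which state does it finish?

2

0 → 1 → 0 → 1 → 0 → 1 → 0 → 2 → 1 → 0 → 2 → 1 → 1 → 0 → 2 → 3 → 2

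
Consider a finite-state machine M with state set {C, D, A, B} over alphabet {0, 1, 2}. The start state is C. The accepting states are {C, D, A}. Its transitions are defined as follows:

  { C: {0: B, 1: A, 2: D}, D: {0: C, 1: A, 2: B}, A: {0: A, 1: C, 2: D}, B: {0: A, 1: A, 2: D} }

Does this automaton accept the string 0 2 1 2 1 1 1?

Yes

Trace: C -0-> B -2-> D -1-> A -2-> D -1-> A -1-> C -1-> A
End state A is accepting.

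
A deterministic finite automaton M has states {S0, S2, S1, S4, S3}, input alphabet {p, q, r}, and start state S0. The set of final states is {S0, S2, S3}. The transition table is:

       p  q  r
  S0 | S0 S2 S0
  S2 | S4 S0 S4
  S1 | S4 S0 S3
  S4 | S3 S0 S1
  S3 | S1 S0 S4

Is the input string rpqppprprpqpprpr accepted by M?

Yes

Trace: S0 -r-> S0 -p-> S0 -q-> S2 -p-> S4 -p-> S3 -p-> S1 -r-> S3 -p-> S1 -r-> S3 -p-> S1 -q-> S0 -p-> S0 -p-> S0 -r-> S0 -p-> S0 -r-> S0
End state S0 is accepting.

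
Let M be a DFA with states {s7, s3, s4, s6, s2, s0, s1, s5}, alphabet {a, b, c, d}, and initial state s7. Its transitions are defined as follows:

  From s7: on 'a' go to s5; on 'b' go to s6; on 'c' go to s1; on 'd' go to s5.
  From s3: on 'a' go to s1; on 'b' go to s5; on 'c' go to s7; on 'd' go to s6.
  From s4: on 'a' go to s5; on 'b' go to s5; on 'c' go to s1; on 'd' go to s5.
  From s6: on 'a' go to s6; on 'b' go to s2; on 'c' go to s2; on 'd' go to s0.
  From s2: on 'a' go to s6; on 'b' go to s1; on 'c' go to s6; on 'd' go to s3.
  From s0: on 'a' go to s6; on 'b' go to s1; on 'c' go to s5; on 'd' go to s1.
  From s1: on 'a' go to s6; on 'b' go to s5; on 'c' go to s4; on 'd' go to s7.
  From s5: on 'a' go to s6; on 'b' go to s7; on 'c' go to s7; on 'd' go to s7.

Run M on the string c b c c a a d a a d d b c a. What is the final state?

s5

start at s7
read 'c': s7 → s1
read 'b': s1 → s5
read 'c': s5 → s7
read 'c': s7 → s1
read 'a': s1 → s6
read 'a': s6 → s6
read 'd': s6 → s0
read 'a': s0 → s6
read 'a': s6 → s6
read 'd': s6 → s0
read 'd': s0 → s1
read 'b': s1 → s5
read 'c': s5 → s7
read 'a': s7 → s5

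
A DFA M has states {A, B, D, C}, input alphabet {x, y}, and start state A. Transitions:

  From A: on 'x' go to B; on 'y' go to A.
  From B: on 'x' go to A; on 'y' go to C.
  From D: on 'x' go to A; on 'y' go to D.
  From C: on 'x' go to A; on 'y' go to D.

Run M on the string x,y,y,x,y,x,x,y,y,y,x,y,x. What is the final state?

A

Trace: A -x-> B -y-> C -y-> D -x-> A -y-> A -x-> B -x-> A -y-> A -y-> A -y-> A -x-> B -y-> C -x-> A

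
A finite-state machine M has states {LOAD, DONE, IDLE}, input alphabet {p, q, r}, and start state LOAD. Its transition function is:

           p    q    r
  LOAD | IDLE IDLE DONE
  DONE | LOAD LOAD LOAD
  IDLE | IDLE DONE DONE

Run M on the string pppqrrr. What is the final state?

start at LOAD
read 'p': LOAD → IDLE
read 'p': IDLE → IDLE
read 'p': IDLE → IDLE
read 'q': IDLE → DONE
read 'r': DONE → LOAD
read 'r': LOAD → DONE
read 'r': DONE → LOAD

LOAD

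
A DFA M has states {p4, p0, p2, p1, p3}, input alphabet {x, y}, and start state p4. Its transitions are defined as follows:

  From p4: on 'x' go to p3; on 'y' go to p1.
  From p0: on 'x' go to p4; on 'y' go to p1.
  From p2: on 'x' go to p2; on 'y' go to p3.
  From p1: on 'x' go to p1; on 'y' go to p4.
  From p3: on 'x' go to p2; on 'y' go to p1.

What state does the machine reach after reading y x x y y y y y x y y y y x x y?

p3

Trace: p4 -y-> p1 -x-> p1 -x-> p1 -y-> p4 -y-> p1 -y-> p4 -y-> p1 -y-> p4 -x-> p3 -y-> p1 -y-> p4 -y-> p1 -y-> p4 -x-> p3 -x-> p2 -y-> p3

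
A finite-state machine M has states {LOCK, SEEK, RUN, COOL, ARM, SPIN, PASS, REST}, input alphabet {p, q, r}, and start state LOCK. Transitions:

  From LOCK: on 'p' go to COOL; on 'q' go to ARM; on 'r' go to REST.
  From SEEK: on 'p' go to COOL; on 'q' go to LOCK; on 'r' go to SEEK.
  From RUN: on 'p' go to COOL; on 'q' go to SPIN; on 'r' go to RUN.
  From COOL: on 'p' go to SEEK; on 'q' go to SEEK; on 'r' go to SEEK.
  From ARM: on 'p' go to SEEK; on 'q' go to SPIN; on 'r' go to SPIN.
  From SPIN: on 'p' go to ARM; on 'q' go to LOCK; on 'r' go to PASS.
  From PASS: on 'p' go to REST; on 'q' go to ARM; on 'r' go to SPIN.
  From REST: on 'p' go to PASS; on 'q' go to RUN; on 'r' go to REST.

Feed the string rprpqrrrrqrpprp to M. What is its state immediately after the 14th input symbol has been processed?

REST

Trace: LOCK -r-> REST -p-> PASS -r-> SPIN -p-> ARM -q-> SPIN -r-> PASS -r-> SPIN -r-> PASS -r-> SPIN -q-> LOCK -r-> REST -p-> PASS -p-> REST -r-> REST
After 14 symbols: REST.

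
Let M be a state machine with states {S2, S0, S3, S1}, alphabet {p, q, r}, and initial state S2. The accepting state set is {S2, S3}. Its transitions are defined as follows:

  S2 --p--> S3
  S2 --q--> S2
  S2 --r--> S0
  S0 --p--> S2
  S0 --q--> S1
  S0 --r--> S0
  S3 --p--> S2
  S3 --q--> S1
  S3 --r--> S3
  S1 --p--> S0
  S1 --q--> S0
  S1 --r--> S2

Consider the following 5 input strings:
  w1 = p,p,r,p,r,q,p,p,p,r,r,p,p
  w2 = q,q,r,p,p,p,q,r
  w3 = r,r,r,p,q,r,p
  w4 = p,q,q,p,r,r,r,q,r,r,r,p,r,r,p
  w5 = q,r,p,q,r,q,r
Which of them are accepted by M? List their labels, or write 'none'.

w1: S2 → S3 → S2 → S0 → S2 → S0 → S1 → S0 → S2 → S3 → S3 → S3 → S2 → S3  → end S3, accepted
w2: S2 → S2 → S2 → S0 → S2 → S3 → S2 → S2 → S0  → end S0, rejected
w3: S2 → S0 → S0 → S0 → S2 → S2 → S0 → S2  → end S2, accepted
w4: S2 → S3 → S1 → S0 → S2 → S0 → S0 → S0 → S1 → S2 → S0 → S0 → S2 → S0 → S0 → S2  → end S2, accepted
w5: S2 → S2 → S0 → S2 → S2 → S0 → S1 → S2  → end S2, accepted

w1, w3, w4, w5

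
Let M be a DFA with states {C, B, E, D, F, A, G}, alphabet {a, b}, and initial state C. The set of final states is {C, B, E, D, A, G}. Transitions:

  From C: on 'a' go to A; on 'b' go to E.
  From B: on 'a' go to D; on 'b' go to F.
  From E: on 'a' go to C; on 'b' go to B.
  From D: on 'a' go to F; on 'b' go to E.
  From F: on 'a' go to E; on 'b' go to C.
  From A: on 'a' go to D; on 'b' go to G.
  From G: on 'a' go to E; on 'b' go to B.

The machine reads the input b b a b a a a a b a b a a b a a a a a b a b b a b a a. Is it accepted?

C → E → B → D → E → C → A → D → F → C → A → G → E → C → E → C → A → D → F → E → B → D → E → B → D → E → C → A
End state A is accepting.

Yes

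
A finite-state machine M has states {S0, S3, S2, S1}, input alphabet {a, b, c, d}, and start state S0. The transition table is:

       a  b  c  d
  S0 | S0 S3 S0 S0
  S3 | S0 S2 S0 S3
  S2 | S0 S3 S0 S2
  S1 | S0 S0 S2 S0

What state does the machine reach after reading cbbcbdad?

S0 → S0 → S3 → S2 → S0 → S3 → S3 → S0 → S0

S0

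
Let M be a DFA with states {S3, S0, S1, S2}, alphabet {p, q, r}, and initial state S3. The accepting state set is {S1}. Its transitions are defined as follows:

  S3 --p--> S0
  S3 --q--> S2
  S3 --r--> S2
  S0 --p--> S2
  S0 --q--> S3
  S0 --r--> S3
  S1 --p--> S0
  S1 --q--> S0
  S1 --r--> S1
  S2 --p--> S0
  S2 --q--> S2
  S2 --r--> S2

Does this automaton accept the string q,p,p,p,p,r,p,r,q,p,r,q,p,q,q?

S3 → S2 → S0 → S2 → S0 → S2 → S2 → S0 → S3 → S2 → S0 → S3 → S2 → S0 → S3 → S2
End state S2 is not accepting.

No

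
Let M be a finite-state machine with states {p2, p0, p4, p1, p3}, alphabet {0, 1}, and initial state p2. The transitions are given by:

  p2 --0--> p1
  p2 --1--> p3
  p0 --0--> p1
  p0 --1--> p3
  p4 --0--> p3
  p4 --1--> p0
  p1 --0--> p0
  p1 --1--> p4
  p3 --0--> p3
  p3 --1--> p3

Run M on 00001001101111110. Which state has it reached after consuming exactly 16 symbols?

p3

p2 → p1 → p0 → p1 → p0 → p3 → p3 → p3 → p3 → p3 → p3 → p3 → p3 → p3 → p3 → p3 → p3
After 16 symbols: p3.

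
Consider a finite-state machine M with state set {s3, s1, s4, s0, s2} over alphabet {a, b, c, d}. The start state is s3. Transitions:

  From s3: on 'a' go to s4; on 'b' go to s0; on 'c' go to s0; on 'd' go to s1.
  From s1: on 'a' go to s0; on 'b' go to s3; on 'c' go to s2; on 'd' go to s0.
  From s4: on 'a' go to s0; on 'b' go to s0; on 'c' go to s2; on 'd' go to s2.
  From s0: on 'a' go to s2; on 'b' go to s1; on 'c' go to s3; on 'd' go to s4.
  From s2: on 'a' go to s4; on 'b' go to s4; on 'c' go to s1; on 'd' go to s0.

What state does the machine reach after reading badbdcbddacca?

Trace: s3 -b-> s0 -a-> s2 -d-> s0 -b-> s1 -d-> s0 -c-> s3 -b-> s0 -d-> s4 -d-> s2 -a-> s4 -c-> s2 -c-> s1 -a-> s0

s0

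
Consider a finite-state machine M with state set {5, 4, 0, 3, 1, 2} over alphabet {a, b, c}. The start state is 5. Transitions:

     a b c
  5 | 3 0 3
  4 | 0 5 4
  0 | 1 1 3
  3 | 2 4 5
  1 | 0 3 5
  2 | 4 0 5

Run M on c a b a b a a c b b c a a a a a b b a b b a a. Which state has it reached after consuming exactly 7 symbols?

4

5 → 3 → 2 → 0 → 1 → 3 → 2 → 4
After 7 symbols: 4.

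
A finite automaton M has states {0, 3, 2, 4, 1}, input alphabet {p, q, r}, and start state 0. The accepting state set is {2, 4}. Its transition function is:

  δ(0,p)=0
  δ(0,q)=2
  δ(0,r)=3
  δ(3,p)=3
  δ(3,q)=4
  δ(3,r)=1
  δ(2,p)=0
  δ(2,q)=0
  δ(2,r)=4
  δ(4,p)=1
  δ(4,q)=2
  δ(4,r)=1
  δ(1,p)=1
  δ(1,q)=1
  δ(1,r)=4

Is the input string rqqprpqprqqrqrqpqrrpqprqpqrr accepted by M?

0 → 3 → 4 → 2 → 0 → 3 → 3 → 4 → 1 → 4 → 2 → 0 → 3 → 4 → 1 → 1 → 1 → 1 → 4 → 1 → 1 → 1 → 1 → 4 → 2 → 0 → 2 → 4 → 1
End state 1 is not accepting.

No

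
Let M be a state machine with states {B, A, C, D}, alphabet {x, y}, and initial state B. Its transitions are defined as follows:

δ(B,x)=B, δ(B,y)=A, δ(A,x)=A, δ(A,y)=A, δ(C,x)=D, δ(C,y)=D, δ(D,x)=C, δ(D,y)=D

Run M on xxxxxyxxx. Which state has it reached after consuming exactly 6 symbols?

A

start at B
read 'x': B → B
read 'x': B → B
read 'x': B → B
read 'x': B → B
read 'x': B → B
read 'y': B → A
After 6 symbols: A.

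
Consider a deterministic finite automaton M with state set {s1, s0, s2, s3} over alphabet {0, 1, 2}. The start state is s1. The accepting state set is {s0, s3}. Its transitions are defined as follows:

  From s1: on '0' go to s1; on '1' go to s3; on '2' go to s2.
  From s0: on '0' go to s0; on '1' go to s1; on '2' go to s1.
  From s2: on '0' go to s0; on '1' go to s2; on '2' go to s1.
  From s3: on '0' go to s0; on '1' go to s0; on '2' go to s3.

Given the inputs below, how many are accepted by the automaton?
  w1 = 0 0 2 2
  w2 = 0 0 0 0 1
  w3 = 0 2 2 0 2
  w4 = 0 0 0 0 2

1

w1: s1 → s1 → s1 → s2 → s1  → end s1, rejected
w2: s1 → s1 → s1 → s1 → s1 → s3  → end s3, accepted
w3: s1 → s1 → s2 → s1 → s1 → s2  → end s2, rejected
w4: s1 → s1 → s1 → s1 → s1 → s2  → end s2, rejected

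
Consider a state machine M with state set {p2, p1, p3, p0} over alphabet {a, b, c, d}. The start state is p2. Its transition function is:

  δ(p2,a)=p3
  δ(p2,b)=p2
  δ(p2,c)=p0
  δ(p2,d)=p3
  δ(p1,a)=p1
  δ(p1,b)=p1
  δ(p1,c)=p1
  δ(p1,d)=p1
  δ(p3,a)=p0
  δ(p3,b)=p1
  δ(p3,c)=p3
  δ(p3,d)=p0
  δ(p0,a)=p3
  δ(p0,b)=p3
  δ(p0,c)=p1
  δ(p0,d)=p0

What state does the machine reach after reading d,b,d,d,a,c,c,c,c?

Trace: p2 -d-> p3 -b-> p1 -d-> p1 -d-> p1 -a-> p1 -c-> p1 -c-> p1 -c-> p1 -c-> p1

p1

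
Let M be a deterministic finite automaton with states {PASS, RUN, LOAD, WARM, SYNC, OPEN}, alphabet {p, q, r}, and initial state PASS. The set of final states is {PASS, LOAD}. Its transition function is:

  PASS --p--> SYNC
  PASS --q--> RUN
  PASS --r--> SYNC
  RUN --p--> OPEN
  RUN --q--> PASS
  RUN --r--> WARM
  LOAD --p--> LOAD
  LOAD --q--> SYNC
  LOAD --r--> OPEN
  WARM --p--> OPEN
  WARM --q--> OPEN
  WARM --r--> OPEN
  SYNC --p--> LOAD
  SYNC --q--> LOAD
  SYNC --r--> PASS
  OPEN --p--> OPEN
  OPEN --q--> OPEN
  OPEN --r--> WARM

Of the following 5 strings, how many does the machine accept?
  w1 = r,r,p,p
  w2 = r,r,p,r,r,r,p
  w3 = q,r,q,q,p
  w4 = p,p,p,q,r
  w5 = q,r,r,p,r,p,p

2

w1: PASS → SYNC → PASS → SYNC → LOAD  → end LOAD, accepted
w2: PASS → SYNC → PASS → SYNC → PASS → SYNC → PASS → SYNC  → end SYNC, rejected
w3: PASS → RUN → WARM → OPEN → OPEN → OPEN  → end OPEN, rejected
w4: PASS → SYNC → LOAD → LOAD → SYNC → PASS  → end PASS, accepted
w5: PASS → RUN → WARM → OPEN → OPEN → WARM → OPEN → OPEN  → end OPEN, rejected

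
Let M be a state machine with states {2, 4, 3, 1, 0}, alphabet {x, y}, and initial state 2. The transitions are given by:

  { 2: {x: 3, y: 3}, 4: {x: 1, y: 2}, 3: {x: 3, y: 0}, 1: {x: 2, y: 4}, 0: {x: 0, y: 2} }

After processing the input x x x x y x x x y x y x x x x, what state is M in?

0

2 → 3 → 3 → 3 → 3 → 0 → 0 → 0 → 0 → 2 → 3 → 0 → 0 → 0 → 0 → 0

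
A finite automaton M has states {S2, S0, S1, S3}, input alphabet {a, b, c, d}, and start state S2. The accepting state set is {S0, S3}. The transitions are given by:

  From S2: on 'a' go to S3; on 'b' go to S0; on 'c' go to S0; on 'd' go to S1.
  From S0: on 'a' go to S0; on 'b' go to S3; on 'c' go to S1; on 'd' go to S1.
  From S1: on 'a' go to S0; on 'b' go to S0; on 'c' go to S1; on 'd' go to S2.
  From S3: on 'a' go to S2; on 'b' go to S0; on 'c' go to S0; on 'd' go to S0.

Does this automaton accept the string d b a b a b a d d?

start at S2
read 'd': S2 → S1
read 'b': S1 → S0
read 'a': S0 → S0
read 'b': S0 → S3
read 'a': S3 → S2
read 'b': S2 → S0
read 'a': S0 → S0
read 'd': S0 → S1
read 'd': S1 → S2
End state S2 is not accepting.

No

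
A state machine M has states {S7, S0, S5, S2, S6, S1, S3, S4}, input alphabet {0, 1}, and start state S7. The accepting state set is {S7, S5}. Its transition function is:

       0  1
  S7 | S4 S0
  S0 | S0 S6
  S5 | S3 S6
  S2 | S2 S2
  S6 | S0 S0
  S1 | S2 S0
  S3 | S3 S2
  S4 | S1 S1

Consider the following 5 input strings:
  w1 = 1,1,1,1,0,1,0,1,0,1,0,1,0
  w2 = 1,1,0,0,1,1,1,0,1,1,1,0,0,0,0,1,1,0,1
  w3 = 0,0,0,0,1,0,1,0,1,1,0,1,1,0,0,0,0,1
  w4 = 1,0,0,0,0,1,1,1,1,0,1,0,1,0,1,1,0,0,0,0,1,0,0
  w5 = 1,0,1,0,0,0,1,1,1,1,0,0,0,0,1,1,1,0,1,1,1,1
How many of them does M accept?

w1: Trace: S7 -1-> S0 -1-> S6 -1-> S0 -1-> S6 -0-> S0 -1-> S6 -0-> S0 -1-> S6 -0-> S0 -1-> S6 -0-> S0 -1-> S6 -0-> S0  → end S0, rejected
w2: Trace: S7 -1-> S0 -1-> S6 -0-> S0 -0-> S0 -1-> S6 -1-> S0 -1-> S6 -0-> S0 -1-> S6 -1-> S0 -1-> S6 -0-> S0 -0-> S0 -0-> S0 -0-> S0 -1-> S6 -1-> S0 -0-> S0 -1-> S6  → end S6, rejected
w3: Trace: S7 -0-> S4 -0-> S1 -0-> S2 -0-> S2 -1-> S2 -0-> S2 -1-> S2 -0-> S2 -1-> S2 -1-> S2 -0-> S2 -1-> S2 -1-> S2 -0-> S2 -0-> S2 -0-> S2 -0-> S2 -1-> S2  → end S2, rejected
w4: Trace: S7 -1-> S0 -0-> S0 -0-> S0 -0-> S0 -0-> S0 -1-> S6 -1-> S0 -1-> S6 -1-> S0 -0-> S0 -1-> S6 -0-> S0 -1-> S6 -0-> S0 -1-> S6 -1-> S0 -0-> S0 -0-> S0 -0-> S0 -0-> S0 -1-> S6 -0-> S0 -0-> S0  → end S0, rejected
w5: Trace: S7 -1-> S0 -0-> S0 -1-> S6 -0-> S0 -0-> S0 -0-> S0 -1-> S6 -1-> S0 -1-> S6 -1-> S0 -0-> S0 -0-> S0 -0-> S0 -0-> S0 -1-> S6 -1-> S0 -1-> S6 -0-> S0 -1-> S6 -1-> S0 -1-> S6 -1-> S0  → end S0, rejected

0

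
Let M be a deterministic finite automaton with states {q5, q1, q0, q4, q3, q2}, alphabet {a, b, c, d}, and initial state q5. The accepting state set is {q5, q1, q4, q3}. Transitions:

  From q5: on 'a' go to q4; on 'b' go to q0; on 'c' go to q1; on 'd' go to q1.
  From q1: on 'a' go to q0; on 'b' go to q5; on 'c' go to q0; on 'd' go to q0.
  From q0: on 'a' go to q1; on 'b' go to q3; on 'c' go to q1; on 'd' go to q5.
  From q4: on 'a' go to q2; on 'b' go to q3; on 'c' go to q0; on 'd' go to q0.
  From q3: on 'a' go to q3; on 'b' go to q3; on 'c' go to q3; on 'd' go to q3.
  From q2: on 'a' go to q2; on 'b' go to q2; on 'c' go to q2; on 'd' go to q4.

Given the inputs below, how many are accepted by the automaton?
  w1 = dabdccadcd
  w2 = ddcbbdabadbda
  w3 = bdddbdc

3

w1: Trace: q5 -d-> q1 -a-> q0 -b-> q3 -d-> q3 -c-> q3 -c-> q3 -a-> q3 -d-> q3 -c-> q3 -d-> q3  → end q3, accepted
w2: Trace: q5 -d-> q1 -d-> q0 -c-> q1 -b-> q5 -b-> q0 -d-> q5 -a-> q4 -b-> q3 -a-> q3 -d-> q3 -b-> q3 -d-> q3 -a-> q3  → end q3, accepted
w3: Trace: q5 -b-> q0 -d-> q5 -d-> q1 -d-> q0 -b-> q3 -d-> q3 -c-> q3  → end q3, accepted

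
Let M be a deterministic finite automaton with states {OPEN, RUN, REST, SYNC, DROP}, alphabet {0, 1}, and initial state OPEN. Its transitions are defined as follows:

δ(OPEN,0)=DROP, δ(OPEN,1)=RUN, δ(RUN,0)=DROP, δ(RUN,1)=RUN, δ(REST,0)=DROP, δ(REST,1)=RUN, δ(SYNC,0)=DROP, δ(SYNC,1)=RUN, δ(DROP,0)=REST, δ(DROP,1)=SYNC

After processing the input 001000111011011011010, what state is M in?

DROP

OPEN → DROP → REST → RUN → DROP → REST → DROP → SYNC → RUN → RUN → DROP → SYNC → RUN → DROP → SYNC → RUN → DROP → SYNC → RUN → DROP → SYNC → DROP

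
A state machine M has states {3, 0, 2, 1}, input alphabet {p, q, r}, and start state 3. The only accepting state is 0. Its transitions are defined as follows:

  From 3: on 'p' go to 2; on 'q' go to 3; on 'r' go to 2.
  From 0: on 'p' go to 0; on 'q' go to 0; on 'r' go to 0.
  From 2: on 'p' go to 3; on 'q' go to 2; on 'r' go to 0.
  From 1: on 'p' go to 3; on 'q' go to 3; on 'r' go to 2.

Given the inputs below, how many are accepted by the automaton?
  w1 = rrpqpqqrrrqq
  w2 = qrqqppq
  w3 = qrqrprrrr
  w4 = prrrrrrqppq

3

w1: 3 → 2 → 0 → 0 → 0 → 0 → 0 → 0 → 0 → 0 → 0 → 0 → 0  → end 0, accepted
w2: 3 → 3 → 2 → 2 → 2 → 3 → 2 → 2  → end 2, rejected
w3: 3 → 3 → 2 → 2 → 0 → 0 → 0 → 0 → 0 → 0  → end 0, accepted
w4: 3 → 2 → 0 → 0 → 0 → 0 → 0 → 0 → 0 → 0 → 0 → 0  → end 0, accepted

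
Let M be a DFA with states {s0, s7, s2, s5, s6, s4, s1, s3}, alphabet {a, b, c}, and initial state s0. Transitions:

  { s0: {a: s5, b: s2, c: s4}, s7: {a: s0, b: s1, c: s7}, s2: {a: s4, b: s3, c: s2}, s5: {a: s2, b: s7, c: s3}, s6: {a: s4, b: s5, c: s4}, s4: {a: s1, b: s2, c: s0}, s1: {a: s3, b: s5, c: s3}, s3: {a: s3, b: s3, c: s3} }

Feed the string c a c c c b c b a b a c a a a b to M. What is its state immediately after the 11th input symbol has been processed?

s3

s0 → s4 → s1 → s3 → s3 → s3 → s3 → s3 → s3 → s3 → s3 → s3
After 11 symbols: s3.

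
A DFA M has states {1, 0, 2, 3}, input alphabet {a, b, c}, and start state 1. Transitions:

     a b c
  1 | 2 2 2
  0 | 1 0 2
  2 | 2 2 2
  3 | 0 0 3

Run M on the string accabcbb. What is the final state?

Trace: 1 -a-> 2 -c-> 2 -c-> 2 -a-> 2 -b-> 2 -c-> 2 -b-> 2 -b-> 2

2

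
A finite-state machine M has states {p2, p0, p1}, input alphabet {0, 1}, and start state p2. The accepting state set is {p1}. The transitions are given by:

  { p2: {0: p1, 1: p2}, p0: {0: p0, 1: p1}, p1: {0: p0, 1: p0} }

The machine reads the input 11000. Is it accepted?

No

start at p2
read '1': p2 → p2
read '1': p2 → p2
read '0': p2 → p1
read '0': p1 → p0
read '0': p0 → p0
End state p0 is not accepting.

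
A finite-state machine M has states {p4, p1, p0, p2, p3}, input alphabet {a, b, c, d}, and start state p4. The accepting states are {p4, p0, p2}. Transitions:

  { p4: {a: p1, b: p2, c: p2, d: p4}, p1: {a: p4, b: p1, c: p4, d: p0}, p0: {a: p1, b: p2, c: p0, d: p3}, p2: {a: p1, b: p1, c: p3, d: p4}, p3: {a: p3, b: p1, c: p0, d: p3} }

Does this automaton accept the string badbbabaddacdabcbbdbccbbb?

No

Trace: p4 -b-> p2 -a-> p1 -d-> p0 -b-> p2 -b-> p1 -a-> p4 -b-> p2 -a-> p1 -d-> p0 -d-> p3 -a-> p3 -c-> p0 -d-> p3 -a-> p3 -b-> p1 -c-> p4 -b-> p2 -b-> p1 -d-> p0 -b-> p2 -c-> p3 -c-> p0 -b-> p2 -b-> p1 -b-> p1
End state p1 is not accepting.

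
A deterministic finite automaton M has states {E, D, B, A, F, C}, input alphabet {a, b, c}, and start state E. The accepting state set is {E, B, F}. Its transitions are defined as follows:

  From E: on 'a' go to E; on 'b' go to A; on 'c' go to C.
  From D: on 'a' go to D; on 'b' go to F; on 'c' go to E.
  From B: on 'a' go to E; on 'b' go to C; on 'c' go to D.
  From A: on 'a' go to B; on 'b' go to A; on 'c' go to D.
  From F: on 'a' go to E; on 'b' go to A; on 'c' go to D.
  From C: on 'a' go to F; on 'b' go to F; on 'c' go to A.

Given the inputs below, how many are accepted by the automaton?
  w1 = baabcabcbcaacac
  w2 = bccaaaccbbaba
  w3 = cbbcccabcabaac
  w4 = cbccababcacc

2

w1:
  start at E
  read 'b': E → A
  read 'a': A → B
  read 'a': B → E
  read 'b': E → A
  read 'c': A → D
  read 'a': D → D
  read 'b': D → F
  read 'c': F → D
  read 'b': D → F
  read 'c': F → D
  read 'a': D → D
  read 'a': D → D
  read 'c': D → E
  read 'a': E → E
  read 'c': E → C
  end C, rejected
w2:
  start at E
  read 'b': E → A
  read 'c': A → D
  read 'c': D → E
  read 'a': E → E
  read 'a': E → E
  read 'a': E → E
  read 'c': E → C
  read 'c': C → A
  read 'b': A → A
  read 'b': A → A
  read 'a': A → B
  read 'b': B → C
  read 'a': C → F
  end F, accepted
w3:
  start at E
  read 'c': E → C
  read 'b': C → F
  read 'b': F → A
  read 'c': A → D
  read 'c': D → E
  read 'c': E → C
  read 'a': C → F
  read 'b': F → A
  read 'c': A → D
  read 'a': D → D
  read 'b': D → F
  read 'a': F → E
  read 'a': E → E
  read 'c': E → C
  end C, rejected
w4:
  start at E
  read 'c': E → C
  read 'b': C → F
  read 'c': F → D
  read 'c': D → E
  read 'a': E → E
  read 'b': E → A
  read 'a': A → B
  read 'b': B → C
  read 'c': C → A
  read 'a': A → B
  read 'c': B → D
  read 'c': D → E
  end E, accepted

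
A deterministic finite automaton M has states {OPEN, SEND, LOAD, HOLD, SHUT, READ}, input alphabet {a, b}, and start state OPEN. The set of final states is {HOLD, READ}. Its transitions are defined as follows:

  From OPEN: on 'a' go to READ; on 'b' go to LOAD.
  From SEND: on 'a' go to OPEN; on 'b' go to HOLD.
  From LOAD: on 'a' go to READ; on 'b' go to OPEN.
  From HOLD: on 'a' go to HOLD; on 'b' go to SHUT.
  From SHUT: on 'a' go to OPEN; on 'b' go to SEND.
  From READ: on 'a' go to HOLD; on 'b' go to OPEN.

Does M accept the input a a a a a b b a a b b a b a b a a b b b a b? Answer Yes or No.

No

start at OPEN
read 'a': OPEN → READ
read 'a': READ → HOLD
read 'a': HOLD → HOLD
read 'a': HOLD → HOLD
read 'a': HOLD → HOLD
read 'b': HOLD → SHUT
read 'b': SHUT → SEND
read 'a': SEND → OPEN
read 'a': OPEN → READ
read 'b': READ → OPEN
read 'b': OPEN → LOAD
read 'a': LOAD → READ
read 'b': READ → OPEN
read 'a': OPEN → READ
read 'b': READ → OPEN
read 'a': OPEN → READ
read 'a': READ → HOLD
read 'b': HOLD → SHUT
read 'b': SHUT → SEND
read 'b': SEND → HOLD
read 'a': HOLD → HOLD
read 'b': HOLD → SHUT
End state SHUT is not accepting.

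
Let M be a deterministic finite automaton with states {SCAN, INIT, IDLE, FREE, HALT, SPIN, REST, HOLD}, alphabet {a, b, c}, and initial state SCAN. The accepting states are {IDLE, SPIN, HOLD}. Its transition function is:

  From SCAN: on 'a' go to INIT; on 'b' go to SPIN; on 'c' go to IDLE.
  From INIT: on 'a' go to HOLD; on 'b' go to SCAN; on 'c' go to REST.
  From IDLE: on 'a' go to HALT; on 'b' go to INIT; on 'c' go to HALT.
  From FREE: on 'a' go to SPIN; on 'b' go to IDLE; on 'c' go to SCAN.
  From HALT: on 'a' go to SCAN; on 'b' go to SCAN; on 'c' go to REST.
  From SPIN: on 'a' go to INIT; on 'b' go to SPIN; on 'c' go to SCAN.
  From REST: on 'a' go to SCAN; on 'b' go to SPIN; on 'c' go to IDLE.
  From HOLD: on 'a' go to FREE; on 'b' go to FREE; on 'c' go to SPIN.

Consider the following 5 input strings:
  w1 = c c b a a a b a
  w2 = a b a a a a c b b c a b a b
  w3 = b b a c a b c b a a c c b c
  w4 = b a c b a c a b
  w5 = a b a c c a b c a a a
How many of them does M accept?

w1: SCAN → IDLE → HALT → SCAN → INIT → HOLD → FREE → IDLE → HALT  → end HALT, rejected
w2: SCAN → INIT → SCAN → INIT → HOLD → FREE → SPIN → SCAN → SPIN → SPIN → SCAN → INIT → SCAN → INIT → SCAN  → end SCAN, rejected
w3: SCAN → SPIN → SPIN → INIT → REST → SCAN → SPIN → SCAN → SPIN → INIT → HOLD → SPIN → SCAN → SPIN → SCAN  → end SCAN, rejected
w4: SCAN → SPIN → INIT → REST → SPIN → INIT → REST → SCAN → SPIN  → end SPIN, accepted
w5: SCAN → INIT → SCAN → INIT → REST → IDLE → HALT → SCAN → IDLE → HALT → SCAN → INIT  → end INIT, rejected

1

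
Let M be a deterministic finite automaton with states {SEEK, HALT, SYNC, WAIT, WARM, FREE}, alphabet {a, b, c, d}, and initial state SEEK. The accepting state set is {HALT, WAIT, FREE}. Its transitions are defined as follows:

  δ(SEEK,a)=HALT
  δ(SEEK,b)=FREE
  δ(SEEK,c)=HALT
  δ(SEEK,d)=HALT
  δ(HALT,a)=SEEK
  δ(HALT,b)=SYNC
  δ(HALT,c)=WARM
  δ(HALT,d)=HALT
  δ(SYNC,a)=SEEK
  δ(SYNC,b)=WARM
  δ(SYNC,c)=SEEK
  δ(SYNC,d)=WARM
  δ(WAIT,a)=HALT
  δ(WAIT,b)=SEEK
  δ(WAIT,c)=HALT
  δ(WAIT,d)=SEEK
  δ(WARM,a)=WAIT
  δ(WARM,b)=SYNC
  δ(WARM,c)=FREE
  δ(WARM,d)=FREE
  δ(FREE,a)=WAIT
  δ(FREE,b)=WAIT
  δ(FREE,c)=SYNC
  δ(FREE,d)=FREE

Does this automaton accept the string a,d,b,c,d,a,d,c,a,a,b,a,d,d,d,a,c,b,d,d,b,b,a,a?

No

Trace: SEEK -a-> HALT -d-> HALT -b-> SYNC -c-> SEEK -d-> HALT -a-> SEEK -d-> HALT -c-> WARM -a-> WAIT -a-> HALT -b-> SYNC -a-> SEEK -d-> HALT -d-> HALT -d-> HALT -a-> SEEK -c-> HALT -b-> SYNC -d-> WARM -d-> FREE -b-> WAIT -b-> SEEK -a-> HALT -a-> SEEK
End state SEEK is not accepting.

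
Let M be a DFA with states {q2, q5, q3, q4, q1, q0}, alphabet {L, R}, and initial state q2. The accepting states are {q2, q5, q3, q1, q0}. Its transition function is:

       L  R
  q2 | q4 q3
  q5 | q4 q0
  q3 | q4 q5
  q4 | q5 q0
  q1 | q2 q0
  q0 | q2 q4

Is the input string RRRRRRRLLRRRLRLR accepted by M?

Yes

start at q2
read 'R': q2 → q3
read 'R': q3 → q5
read 'R': q5 → q0
read 'R': q0 → q4
read 'R': q4 → q0
read 'R': q0 → q4
read 'R': q4 → q0
read 'L': q0 → q2
read 'L': q2 → q4
read 'R': q4 → q0
read 'R': q0 → q4
read 'R': q4 → q0
read 'L': q0 → q2
read 'R': q2 → q3
read 'L': q3 → q4
read 'R': q4 → q0
End state q0 is accepting.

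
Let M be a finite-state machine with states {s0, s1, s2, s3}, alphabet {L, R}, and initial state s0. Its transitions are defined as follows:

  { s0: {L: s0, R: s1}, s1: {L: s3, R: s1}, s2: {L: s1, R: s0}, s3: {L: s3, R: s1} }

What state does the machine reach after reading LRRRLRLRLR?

s1

Trace: s0 -L-> s0 -R-> s1 -R-> s1 -R-> s1 -L-> s3 -R-> s1 -L-> s3 -R-> s1 -L-> s3 -R-> s1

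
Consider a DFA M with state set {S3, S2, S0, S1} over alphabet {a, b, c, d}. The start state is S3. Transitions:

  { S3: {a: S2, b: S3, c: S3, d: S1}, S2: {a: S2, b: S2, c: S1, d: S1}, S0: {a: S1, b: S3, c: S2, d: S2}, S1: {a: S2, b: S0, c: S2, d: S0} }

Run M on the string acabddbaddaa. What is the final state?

S2

Trace: S3 -a-> S2 -c-> S1 -a-> S2 -b-> S2 -d-> S1 -d-> S0 -b-> S3 -a-> S2 -d-> S1 -d-> S0 -a-> S1 -a-> S2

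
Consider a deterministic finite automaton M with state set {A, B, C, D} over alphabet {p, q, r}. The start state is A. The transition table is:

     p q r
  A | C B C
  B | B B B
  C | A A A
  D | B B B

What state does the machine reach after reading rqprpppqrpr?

C

A → C → A → C → A → C → A → C → A → C → A → C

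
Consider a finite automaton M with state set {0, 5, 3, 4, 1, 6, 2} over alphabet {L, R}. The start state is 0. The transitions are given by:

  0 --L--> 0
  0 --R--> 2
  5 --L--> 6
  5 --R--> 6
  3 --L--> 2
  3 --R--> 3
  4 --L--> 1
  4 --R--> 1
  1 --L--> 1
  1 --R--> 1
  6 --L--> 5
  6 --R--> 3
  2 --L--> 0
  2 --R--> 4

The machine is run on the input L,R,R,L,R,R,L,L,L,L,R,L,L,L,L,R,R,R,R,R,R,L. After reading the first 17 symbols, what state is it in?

start at 0
read 'L': 0 → 0
read 'R': 0 → 2
read 'R': 2 → 4
read 'L': 4 → 1
read 'R': 1 → 1
read 'R': 1 → 1
read 'L': 1 → 1
read 'L': 1 → 1
read 'L': 1 → 1
read 'L': 1 → 1
read 'R': 1 → 1
read 'L': 1 → 1
read 'L': 1 → 1
read 'L': 1 → 1
read 'L': 1 → 1
read 'R': 1 → 1
read 'R': 1 → 1
After 17 symbols: 1.

1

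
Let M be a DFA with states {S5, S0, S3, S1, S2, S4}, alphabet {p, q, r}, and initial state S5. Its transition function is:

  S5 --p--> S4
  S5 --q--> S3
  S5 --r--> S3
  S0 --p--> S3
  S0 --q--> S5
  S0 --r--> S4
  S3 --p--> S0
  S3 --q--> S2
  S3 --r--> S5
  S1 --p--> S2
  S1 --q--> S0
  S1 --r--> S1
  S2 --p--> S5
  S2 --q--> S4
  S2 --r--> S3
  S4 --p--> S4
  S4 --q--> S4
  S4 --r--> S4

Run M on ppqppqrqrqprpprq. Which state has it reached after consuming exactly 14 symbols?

S4

S5 → S4 → S4 → S4 → S4 → S4 → S4 → S4 → S4 → S4 → S4 → S4 → S4 → S4 → S4
After 14 symbols: S4.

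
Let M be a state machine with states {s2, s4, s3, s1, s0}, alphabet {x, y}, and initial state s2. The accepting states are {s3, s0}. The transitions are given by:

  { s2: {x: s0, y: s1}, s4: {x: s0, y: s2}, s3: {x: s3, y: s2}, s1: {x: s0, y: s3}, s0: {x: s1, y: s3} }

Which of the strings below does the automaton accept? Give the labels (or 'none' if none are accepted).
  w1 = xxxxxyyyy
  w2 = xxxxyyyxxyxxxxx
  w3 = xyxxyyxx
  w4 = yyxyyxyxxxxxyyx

w1, w2, w4

w1:
  start at s2
  read 'x': s2 → s0
  read 'x': s0 → s1
  read 'x': s1 → s0
  read 'x': s0 → s1
  read 'x': s1 → s0
  read 'y': s0 → s3
  read 'y': s3 → s2
  read 'y': s2 → s1
  read 'y': s1 → s3
  end s3, accepted
w2:
  start at s2
  read 'x': s2 → s0
  read 'x': s0 → s1
  read 'x': s1 → s0
  read 'x': s0 → s1
  read 'y': s1 → s3
  read 'y': s3 → s2
  read 'y': s2 → s1
  read 'x': s1 → s0
  read 'x': s0 → s1
  read 'y': s1 → s3
  read 'x': s3 → s3
  read 'x': s3 → s3
  read 'x': s3 → s3
  read 'x': s3 → s3
  read 'x': s3 → s3
  end s3, accepted
w3:
  start at s2
  read 'x': s2 → s0
  read 'y': s0 → s3
  read 'x': s3 → s3
  read 'x': s3 → s3
  read 'y': s3 → s2
  read 'y': s2 → s1
  read 'x': s1 → s0
  read 'x': s0 → s1
  end s1, rejected
w4:
  start at s2
  read 'y': s2 → s1
  read 'y': s1 → s3
  read 'x': s3 → s3
  read 'y': s3 → s2
  read 'y': s2 → s1
  read 'x': s1 → s0
  read 'y': s0 → s3
  read 'x': s3 → s3
  read 'x': s3 → s3
  read 'x': s3 → s3
  read 'x': s3 → s3
  read 'x': s3 → s3
  read 'y': s3 → s2
  read 'y': s2 → s1
  read 'x': s1 → s0
  end s0, accepted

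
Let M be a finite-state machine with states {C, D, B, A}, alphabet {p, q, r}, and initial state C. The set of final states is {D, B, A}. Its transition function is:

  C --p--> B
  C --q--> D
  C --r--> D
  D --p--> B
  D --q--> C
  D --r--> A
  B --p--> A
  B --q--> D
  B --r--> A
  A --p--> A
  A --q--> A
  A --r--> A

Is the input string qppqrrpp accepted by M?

C → D → B → A → A → A → A → A → A
End state A is accepting.

Yes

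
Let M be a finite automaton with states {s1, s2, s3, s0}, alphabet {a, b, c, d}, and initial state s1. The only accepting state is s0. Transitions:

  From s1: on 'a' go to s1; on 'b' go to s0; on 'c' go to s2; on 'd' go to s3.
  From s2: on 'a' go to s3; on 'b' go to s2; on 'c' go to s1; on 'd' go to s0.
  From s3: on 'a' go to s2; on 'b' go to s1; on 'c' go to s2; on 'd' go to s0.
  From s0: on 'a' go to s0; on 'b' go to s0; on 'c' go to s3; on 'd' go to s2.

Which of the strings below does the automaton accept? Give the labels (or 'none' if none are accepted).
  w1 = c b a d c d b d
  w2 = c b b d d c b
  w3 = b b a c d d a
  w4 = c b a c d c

w1: Trace: s1 -c-> s2 -b-> s2 -a-> s3 -d-> s0 -c-> s3 -d-> s0 -b-> s0 -d-> s2  → end s2, rejected
w2: Trace: s1 -c-> s2 -b-> s2 -b-> s2 -d-> s0 -d-> s2 -c-> s1 -b-> s0  → end s0, accepted
w3: Trace: s1 -b-> s0 -b-> s0 -a-> s0 -c-> s3 -d-> s0 -d-> s2 -a-> s3  → end s3, rejected
w4: Trace: s1 -c-> s2 -b-> s2 -a-> s3 -c-> s2 -d-> s0 -c-> s3  → end s3, rejected

w2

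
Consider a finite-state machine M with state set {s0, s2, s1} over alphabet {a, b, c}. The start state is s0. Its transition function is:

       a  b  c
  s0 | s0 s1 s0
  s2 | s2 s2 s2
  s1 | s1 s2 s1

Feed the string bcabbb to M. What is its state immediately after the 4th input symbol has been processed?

s2

s0 → s1 → s1 → s1 → s2
After 4 symbols: s2.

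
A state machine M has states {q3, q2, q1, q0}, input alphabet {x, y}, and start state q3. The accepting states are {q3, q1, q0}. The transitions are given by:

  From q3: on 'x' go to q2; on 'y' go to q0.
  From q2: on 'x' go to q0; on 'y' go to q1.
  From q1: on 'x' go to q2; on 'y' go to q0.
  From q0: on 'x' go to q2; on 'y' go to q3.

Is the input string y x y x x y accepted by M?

Yes

Trace: q3 -y-> q0 -x-> q2 -y-> q1 -x-> q2 -x-> q0 -y-> q3
End state q3 is accepting.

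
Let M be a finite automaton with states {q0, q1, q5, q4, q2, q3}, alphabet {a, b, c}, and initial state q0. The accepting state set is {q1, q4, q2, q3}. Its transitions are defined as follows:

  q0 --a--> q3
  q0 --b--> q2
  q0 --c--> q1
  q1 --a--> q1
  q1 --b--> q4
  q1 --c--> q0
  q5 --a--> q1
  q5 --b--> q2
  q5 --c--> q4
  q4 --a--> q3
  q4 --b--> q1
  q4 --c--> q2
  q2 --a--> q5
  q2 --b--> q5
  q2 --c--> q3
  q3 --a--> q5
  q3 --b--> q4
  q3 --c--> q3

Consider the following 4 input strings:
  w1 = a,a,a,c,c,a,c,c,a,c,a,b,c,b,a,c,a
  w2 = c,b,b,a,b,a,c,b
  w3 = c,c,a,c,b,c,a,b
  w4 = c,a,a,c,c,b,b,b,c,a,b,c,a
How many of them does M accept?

w1: Trace: q0 -a-> q3 -a-> q5 -a-> q1 -c-> q0 -c-> q1 -a-> q1 -c-> q0 -c-> q1 -a-> q1 -c-> q0 -a-> q3 -b-> q4 -c-> q2 -b-> q5 -a-> q1 -c-> q0 -a-> q3  → end q3, accepted
w2: Trace: q0 -c-> q1 -b-> q4 -b-> q1 -a-> q1 -b-> q4 -a-> q3 -c-> q3 -b-> q4  → end q4, accepted
w3: Trace: q0 -c-> q1 -c-> q0 -a-> q3 -c-> q3 -b-> q4 -c-> q2 -a-> q5 -b-> q2  → end q2, accepted
w4: Trace: q0 -c-> q1 -a-> q1 -a-> q1 -c-> q0 -c-> q1 -b-> q4 -b-> q1 -b-> q4 -c-> q2 -a-> q5 -b-> q2 -c-> q3 -a-> q5  → end q5, rejected

3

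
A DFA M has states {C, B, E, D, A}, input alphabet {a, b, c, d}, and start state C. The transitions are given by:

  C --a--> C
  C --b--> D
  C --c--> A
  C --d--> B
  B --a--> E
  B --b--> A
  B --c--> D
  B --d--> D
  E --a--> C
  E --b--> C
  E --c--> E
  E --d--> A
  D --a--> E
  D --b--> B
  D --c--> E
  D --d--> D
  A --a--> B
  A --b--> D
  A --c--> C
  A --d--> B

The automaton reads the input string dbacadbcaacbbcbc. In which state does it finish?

D

Trace: C -d-> B -b-> A -a-> B -c-> D -a-> E -d-> A -b-> D -c-> E -a-> C -a-> C -c-> A -b-> D -b-> B -c-> D -b-> B -c-> D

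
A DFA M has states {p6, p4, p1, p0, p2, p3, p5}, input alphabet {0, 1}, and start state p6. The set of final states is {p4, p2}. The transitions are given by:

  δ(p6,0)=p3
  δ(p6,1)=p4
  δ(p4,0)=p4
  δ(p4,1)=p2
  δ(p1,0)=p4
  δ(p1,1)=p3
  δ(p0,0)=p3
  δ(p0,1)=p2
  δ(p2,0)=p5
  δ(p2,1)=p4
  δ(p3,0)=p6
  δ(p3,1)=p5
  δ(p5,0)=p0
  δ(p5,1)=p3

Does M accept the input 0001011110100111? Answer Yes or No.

start at p6
read '0': p6 → p3
read '0': p3 → p6
read '0': p6 → p3
read '1': p3 → p5
read '0': p5 → p0
read '1': p0 → p2
read '1': p2 → p4
read '1': p4 → p2
read '1': p2 → p4
read '0': p4 → p4
read '1': p4 → p2
read '0': p2 → p5
read '0': p5 → p0
read '1': p0 → p2
read '1': p2 → p4
read '1': p4 → p2
End state p2 is accepting.

Yes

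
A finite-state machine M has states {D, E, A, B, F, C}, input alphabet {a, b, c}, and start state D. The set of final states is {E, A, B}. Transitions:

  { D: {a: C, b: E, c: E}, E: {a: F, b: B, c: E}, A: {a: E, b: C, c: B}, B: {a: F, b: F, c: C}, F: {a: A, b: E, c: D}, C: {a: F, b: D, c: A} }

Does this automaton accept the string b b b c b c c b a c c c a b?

Yes

Trace: D -b-> E -b-> B -b-> F -c-> D -b-> E -c-> E -c-> E -b-> B -a-> F -c-> D -c-> E -c-> E -a-> F -b-> E
End state E is accepting.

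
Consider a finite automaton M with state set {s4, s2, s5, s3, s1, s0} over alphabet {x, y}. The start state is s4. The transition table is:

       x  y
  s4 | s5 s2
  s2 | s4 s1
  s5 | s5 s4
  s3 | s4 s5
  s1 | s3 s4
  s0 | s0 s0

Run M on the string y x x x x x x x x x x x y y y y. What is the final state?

s4

start at s4
read 'y': s4 → s2
read 'x': s2 → s4
read 'x': s4 → s5
read 'x': s5 → s5
read 'x': s5 → s5
read 'x': s5 → s5
read 'x': s5 → s5
read 'x': s5 → s5
read 'x': s5 → s5
read 'x': s5 → s5
read 'x': s5 → s5
read 'x': s5 → s5
read 'y': s5 → s4
read 'y': s4 → s2
read 'y': s2 → s1
read 'y': s1 → s4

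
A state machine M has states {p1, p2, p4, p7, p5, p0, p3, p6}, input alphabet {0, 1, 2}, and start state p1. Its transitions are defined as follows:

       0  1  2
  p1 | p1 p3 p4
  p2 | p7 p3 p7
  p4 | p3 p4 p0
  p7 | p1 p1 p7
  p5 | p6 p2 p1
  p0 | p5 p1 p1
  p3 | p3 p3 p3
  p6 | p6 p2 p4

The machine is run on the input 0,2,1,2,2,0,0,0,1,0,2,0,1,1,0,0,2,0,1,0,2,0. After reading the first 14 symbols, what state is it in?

start at p1
read '0': p1 → p1
read '2': p1 → p4
read '1': p4 → p4
read '2': p4 → p0
read '2': p0 → p1
read '0': p1 → p1
read '0': p1 → p1
read '0': p1 → p1
read '1': p1 → p3
read '0': p3 → p3
read '2': p3 → p3
read '0': p3 → p3
read '1': p3 → p3
read '1': p3 → p3
After 14 symbols: p3.

p3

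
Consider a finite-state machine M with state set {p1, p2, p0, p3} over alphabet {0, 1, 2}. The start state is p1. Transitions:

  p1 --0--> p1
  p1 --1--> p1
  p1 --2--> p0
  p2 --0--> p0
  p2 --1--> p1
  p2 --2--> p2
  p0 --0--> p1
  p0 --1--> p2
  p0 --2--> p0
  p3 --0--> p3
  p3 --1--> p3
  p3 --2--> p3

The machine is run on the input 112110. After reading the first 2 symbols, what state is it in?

start at p1
read '1': p1 → p1
read '1': p1 → p1
After 2 symbols: p1.

p1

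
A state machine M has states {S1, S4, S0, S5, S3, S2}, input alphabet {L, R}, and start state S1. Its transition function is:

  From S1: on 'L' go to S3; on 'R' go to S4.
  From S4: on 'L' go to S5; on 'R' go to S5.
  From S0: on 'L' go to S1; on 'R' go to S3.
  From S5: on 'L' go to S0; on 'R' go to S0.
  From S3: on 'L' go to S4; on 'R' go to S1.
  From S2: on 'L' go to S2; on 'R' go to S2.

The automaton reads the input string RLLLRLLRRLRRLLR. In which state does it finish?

start at S1
read 'R': S1 → S4
read 'L': S4 → S5
read 'L': S5 → S0
read 'L': S0 → S1
read 'R': S1 → S4
read 'L': S4 → S5
read 'L': S5 → S0
read 'R': S0 → S3
read 'R': S3 → S1
read 'L': S1 → S3
read 'R': S3 → S1
read 'R': S1 → S4
read 'L': S4 → S5
read 'L': S5 → S0
read 'R': S0 → S3

S3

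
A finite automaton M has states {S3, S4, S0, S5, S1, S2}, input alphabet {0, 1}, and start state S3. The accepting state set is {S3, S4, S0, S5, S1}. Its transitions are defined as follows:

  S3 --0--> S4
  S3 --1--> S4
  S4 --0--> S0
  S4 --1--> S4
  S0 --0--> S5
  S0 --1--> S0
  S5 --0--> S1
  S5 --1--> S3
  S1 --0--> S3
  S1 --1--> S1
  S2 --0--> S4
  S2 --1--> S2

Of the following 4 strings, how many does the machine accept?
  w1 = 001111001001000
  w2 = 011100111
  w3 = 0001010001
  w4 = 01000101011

4

w1: S3 → S4 → S0 → S0 → S0 → S0 → S0 → S5 → S1 → S1 → S3 → S4 → S4 → S0 → S5 → S1  → end S1, accepted
w2: S3 → S4 → S4 → S4 → S4 → S0 → S5 → S3 → S4 → S4  → end S4, accepted
w3: S3 → S4 → S0 → S5 → S3 → S4 → S4 → S0 → S5 → S1 → S1  → end S1, accepted
w4: S3 → S4 → S4 → S0 → S5 → S1 → S1 → S3 → S4 → S0 → S0 → S0  → end S0, accepted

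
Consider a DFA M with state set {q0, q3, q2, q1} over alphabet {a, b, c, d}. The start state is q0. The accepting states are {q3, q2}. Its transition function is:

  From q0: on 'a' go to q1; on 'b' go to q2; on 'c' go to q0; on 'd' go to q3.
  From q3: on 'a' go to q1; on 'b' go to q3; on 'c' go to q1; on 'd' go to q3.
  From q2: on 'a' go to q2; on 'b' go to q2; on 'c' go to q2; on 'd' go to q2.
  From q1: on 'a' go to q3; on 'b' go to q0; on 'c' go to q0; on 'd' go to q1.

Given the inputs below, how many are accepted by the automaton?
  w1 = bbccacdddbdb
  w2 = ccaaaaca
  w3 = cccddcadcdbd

w1:
  start at q0
  read 'b': q0 → q2
  read 'b': q2 → q2
  read 'c': q2 → q2
  read 'c': q2 → q2
  read 'a': q2 → q2
  read 'c': q2 → q2
  read 'd': q2 → q2
  read 'd': q2 → q2
  read 'd': q2 → q2
  read 'b': q2 → q2
  read 'd': q2 → q2
  read 'b': q2 → q2
  end q2, accepted
w2:
  start at q0
  read 'c': q0 → q0
  read 'c': q0 → q0
  read 'a': q0 → q1
  read 'a': q1 → q3
  read 'a': q3 → q1
  read 'a': q1 → q3
  read 'c': q3 → q1
  read 'a': q1 → q3
  end q3, accepted
w3:
  start at q0
  read 'c': q0 → q0
  read 'c': q0 → q0
  read 'c': q0 → q0
  read 'd': q0 → q3
  read 'd': q3 → q3
  read 'c': q3 → q1
  read 'a': q1 → q3
  read 'd': q3 → q3
  read 'c': q3 → q1
  read 'd': q1 → q1
  read 'b': q1 → q0
  read 'd': q0 → q3
  end q3, accepted

3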